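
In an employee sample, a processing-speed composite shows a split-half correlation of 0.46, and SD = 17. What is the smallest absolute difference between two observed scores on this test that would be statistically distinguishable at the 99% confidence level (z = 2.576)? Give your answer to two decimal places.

Spearman-Brown: r = 2(0.46) / (1 + 0.46) = 0.920 / 1.460 ≃ 0.630
SEM = 17.000 * √(1 − 0.630) = 17.000 * √0.370 ≃ 17.000 * 0.608 ≃ 10.339
SE_diff = √2 * SEM ≃ 14.621
Smallest detectable difference = 2.576*14.621 ≃ 37.664

37.66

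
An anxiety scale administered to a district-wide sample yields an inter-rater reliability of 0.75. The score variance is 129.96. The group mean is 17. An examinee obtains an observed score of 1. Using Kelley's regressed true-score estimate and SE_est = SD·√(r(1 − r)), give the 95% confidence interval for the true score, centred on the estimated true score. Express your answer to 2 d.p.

[-4.68, 14.68]

SD = √129.96 ≈ 11.40000
T̂ = r·X + (1 − r)·M = 0.75000*1 + 0.25000*17 = 0.75000 + 4.25000 ≈ 5.00000
SE_est = SD * √(r(1 − r)) = 11.40000 * √0.18750 ≈ 11.40000 * 0.43301 ≈ 4.93634
95% CI: 5.00000 ± 9.67524 ≈ (-4.67524, 14.67524)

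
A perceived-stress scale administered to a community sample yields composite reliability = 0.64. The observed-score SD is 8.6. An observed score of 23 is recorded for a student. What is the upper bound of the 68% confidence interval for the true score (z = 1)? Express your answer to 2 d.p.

28.16

SEM = 8.6000*√(1 − 0.6400) ≈ 5.1600
Half-width = 1*5.1600 ≈ 5.1600
Upper limit = 23 + 5.1600 ≈ 28.1600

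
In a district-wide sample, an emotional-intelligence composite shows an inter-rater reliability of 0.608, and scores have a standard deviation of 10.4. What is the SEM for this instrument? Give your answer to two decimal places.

SEM = 10.400 * √(1 − 0.608) = 10.400 * √0.392 ≈ 10.400 * 0.626 ≈ 6.511

6.51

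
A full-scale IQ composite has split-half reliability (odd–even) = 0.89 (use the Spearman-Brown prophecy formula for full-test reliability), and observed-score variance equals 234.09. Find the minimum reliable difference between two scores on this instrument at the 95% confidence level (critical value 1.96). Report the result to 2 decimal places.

SD = √234.09 ≃ 15.30000
Spearman-Brown: r = 2(0.89) / (1 + 0.89) = 1.78000 / 1.89000 ≃ 0.94180
SEM = 15.30000×√(1 − 0.94180) ≃ 3.69111
Standard error of the difference = 3.69111·√2 ≃ 5.22002
Minimum reliable difference = 1.96 × SE_diff ≃ 1.96 × 5.22002 ≃ 10.23123

10.23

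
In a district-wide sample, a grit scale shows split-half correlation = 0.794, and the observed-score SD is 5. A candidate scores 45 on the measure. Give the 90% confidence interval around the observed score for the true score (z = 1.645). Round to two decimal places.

Spearman-Brown: r = 2(0.794) / (1 + 0.794) = 1.58800 / 1.79400 ≃ 0.88517
SEM = 5.00000 · √(1 − 0.88517) = 5.00000 · √0.11483 ≃ 5.00000 · 0.33886 ≃ 1.69431
Margin = 1.645 · 1.69431 ≃ 2.78714
CI = 45 ± 2.78714 → [42.21286, 47.78714]

[42.21, 47.79]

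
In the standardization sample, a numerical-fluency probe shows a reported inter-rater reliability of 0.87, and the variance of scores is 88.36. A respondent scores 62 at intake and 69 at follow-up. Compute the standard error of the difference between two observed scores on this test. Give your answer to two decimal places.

4.79

σ = 88.36^(1/2) = 9.400
SEM = 9.400 × √(1 − 0.870) = 9.400 × √0.130 ≈ 9.400 × 0.361 ≈ 3.389
SE_diff = SEM × √2 ≈ 3.389 × 1.414 ≈ 4.793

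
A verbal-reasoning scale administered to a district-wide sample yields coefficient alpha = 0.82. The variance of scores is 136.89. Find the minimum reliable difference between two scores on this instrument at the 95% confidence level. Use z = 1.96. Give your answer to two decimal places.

SD = √136.89 ≈ 11.7000
The standard error of measurement is 11.7000·√(1 − 0.8200) ≈ 11.7000·0.4243 ≈ 4.9639.
SE_diff = SEM · √2 ≈ 4.9639 · 1.4142 ≈ 7.0200
Smallest detectable difference = 1.96·7.0200 ≈ 13.7592

13.76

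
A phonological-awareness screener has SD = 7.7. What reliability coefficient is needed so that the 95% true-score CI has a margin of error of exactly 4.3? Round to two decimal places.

0.92

SEM needed = half-width / z = 4.3/1.96 ≃ 2.194
r = 1 − (SEM / SD)² = 1 − (2.194 / 7.7)² ≃ 1 − 0.081 ≃ 0.919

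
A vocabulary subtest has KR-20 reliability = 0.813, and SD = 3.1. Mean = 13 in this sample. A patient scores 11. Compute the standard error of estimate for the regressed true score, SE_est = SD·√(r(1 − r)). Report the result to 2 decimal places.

SE_est = 3.100·√[r(1 − r)] ≃ 1.209

1.21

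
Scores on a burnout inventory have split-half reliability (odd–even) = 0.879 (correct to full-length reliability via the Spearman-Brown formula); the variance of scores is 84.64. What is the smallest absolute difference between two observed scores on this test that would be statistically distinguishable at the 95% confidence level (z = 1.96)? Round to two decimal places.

6.47

SD = √84.64 = 9.20000
Full-length reliability (Spearman-Brown) = 2(0.879)/(1+0.879) ≈ 0.93560
SEM = 9.20000 * √(1 − 0.93560) = 9.20000 * √0.06440 ≈ 9.20000 * 0.25376 ≈ 2.33462
Standard error of the difference = 2.33462·√2 ≈ 3.30166
Smallest detectable difference = 1.96*3.30166 ≈ 6.47125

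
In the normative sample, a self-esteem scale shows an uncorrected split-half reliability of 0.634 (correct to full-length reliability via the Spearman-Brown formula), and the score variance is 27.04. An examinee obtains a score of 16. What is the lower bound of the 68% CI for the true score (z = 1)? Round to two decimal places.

σ = 27.04^(1/2) = 5.2000
r_full = 2·0.634 / (1 + 0.634) ≈ 0.7760
The standard error of measurement is 5.2000×√(1 − 0.7760) ≈ 5.2000×0.4733 ≈ 2.4610.
1 × SEM ≈ 2.4610
Lower limit = 16 − 2.4610 ≈ 13.5390

13.54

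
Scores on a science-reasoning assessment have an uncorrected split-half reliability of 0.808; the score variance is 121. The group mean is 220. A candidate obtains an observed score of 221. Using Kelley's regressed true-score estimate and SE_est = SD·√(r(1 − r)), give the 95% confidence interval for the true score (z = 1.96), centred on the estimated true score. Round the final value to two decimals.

SD = √121 = 11.000
r_full = 2·0.808 / (1 + 0.808) ≈ 0.894
T̂ = 0.894(221) + 0.106(220) ≈ 220.894
SE_est = SD * √(r(1 − r)) = 11.000 * √0.095 ≈ 11.000 * 0.308 ≈ 3.389
95% CI: 220.894 ± 6.642 ≈ (214.251, 227.536)

[214.25, 227.54]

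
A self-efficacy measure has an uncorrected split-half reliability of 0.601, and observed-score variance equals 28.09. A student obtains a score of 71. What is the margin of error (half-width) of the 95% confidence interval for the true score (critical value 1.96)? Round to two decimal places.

SD = √28.09 = 5.30000
r_full = 2·0.601 / (1 + 0.601) ≈ 0.75078
The standard error of measurement is 5.30000·√(1 − 0.75078) ≈ 5.30000·0.49922 ≈ 2.64586.
Margin = 1.96 · 2.64586 ≈ 5.18588

5.19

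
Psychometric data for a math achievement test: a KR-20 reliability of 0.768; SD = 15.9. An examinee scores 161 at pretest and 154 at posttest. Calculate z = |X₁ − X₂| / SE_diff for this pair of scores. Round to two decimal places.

SEM = 15.9000 * √(1 − 0.7680) = 15.9000 * √0.2320 ≈ 15.9000 * 0.4817 ≈ 7.6585
SE_diff = SEM * √2 ≈ 7.6585 * 1.4142 ≈ 10.8307
z = |161 − 154| / 10.8307 = 7 / 10.8307 ≈ 0.6463

0.65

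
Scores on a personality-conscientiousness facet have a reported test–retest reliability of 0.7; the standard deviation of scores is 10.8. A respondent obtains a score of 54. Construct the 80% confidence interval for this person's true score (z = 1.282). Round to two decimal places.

[46.42, 61.58]

The standard error of measurement is 10.800×√(1 − 0.700) ≈ 10.800×0.548 ≈ 5.915.
Half-width = 1.282×5.915 ≈ 7.584
Interval: (46.416, 61.584)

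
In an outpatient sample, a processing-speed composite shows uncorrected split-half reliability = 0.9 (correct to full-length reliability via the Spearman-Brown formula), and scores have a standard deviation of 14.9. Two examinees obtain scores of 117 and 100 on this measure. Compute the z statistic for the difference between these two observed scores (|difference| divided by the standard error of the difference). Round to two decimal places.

3.52

Full-length reliability (Spearman-Brown) = 2(0.9)/(1+0.9) ≈ 0.947
The standard error of measurement is 14.900×√(1 − 0.947) ≈ 14.900×0.229 ≈ 3.418.
Standard error of the difference = 3.418·√2 ≈ 4.834
z = 17 / 4.834 ≈ 3.517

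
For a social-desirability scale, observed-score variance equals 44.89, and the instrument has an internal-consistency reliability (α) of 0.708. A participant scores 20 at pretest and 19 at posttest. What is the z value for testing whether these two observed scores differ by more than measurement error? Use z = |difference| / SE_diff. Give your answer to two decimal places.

SD = √44.89 ≃ 6.700
SEM = 6.700·√(1 − 0.708) ≃ 3.620
SE_diff = SEM · √2 ≃ 3.620 · 1.414 ≃ 5.120
z = |20 − 19| / 5.120 = 1 / 5.120 ≃ 0.195

0.20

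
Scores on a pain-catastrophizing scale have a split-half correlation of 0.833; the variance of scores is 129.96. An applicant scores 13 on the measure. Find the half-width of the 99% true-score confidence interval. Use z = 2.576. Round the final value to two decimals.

8.86

σ = 129.96^(1/2) = 11.4000
Full-length reliability (Spearman-Brown) = 2(0.833)/(1+0.833) ≈ 0.9089
The standard error of measurement is 11.4000×√(1 − 0.9089) ≈ 11.4000×0.3018 ≈ 3.4410.
Margin = 2.576 × 3.4410 ≈ 8.8640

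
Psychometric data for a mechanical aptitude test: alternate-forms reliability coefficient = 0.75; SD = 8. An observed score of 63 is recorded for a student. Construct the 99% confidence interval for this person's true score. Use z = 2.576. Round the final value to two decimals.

[52.70, 73.30]

SEM = 8.0000 × √(1 − 0.7500) = 8.0000 × √0.2500 ≈ 8.0000 × 0.5000 ≈ 4.0000
Margin = 2.576 × 4.0000 ≈ 10.3040
Interval: (52.6960, 73.3040)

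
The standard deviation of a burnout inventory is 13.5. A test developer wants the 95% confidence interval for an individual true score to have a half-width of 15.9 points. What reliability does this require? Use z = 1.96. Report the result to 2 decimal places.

0.64

Required SEM = 15.9 / 1.96 ≈ 8.1122
Required reliability = 1 − (SEM/SD)² = 1 − 0.3611 ≈ 0.6389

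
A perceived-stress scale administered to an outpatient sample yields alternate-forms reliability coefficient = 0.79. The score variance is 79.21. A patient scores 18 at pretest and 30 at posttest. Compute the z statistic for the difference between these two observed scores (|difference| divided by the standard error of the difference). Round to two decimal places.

2.08

σ = 79.21^(1/2) = 8.900
The standard error of measurement is 8.900×√(1 − 0.790) ≈ 8.900×0.458 ≈ 4.078.
SE_diff = SEM × √2 ≈ 4.078 × 1.414 ≈ 5.768
z = 12 / 5.768 ≈ 2.080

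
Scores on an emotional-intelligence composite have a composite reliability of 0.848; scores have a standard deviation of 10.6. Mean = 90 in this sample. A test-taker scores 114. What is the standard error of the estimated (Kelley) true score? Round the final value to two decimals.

SE_est = SD × √(r(1 − r)) = 10.600 × √0.129 ≈ 10.600 × 0.359 ≈ 3.806

3.81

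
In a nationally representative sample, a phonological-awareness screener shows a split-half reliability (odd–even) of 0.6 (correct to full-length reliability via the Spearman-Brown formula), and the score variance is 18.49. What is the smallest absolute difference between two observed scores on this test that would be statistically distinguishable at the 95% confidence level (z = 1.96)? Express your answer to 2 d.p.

σ = 18.49^(1/2) = 4.3000
Spearman-Brown: r = 2(0.6) / (1 + 0.6) = 1.2000 / 1.6000 ≈ 0.7500
SEM = 4.3000 * √(1 − 0.7500) = 4.3000 * √0.2500 ≈ 4.3000 * 0.5000 ≈ 2.1500
Standard error of the difference = 2.1500·√2 ≈ 3.0406
Minimum reliable difference = 1.96 * SE_diff ≈ 1.96 * 3.0406 ≈ 5.9595

5.96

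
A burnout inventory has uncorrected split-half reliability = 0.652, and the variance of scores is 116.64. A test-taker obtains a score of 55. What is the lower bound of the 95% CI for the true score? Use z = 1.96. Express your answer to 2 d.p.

SD = √116.64 = 10.8000
Full-length reliability (Spearman-Brown) = 2(0.652)/(1+0.652) ≈ 0.7893
SEM = 10.8000·√(1 − 0.7893) ≈ 4.9569
Half-width = 1.96·4.9569 ≈ 9.7155
Lower bound: 55 − 9.7155 = 45.2845

45.28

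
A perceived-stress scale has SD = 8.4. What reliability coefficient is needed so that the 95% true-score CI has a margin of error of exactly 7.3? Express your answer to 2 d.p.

0.80

SEM needed = half-width / z = 7.3/1.96 ≈ 3.72449
r = 1 − (3.72449/8.4)² ≈ 1 − 0.19660 ≈ 0.80340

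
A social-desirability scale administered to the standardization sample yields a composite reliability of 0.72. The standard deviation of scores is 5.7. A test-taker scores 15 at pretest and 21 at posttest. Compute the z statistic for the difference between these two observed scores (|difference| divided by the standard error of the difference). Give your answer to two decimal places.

1.41

The standard error of measurement is 5.7000×√(1 − 0.7200) ≃ 5.7000×0.5292 ≃ 3.0162.
SE_diff = √2 × SEM ≃ 4.2655
z = |15 − 21| / 4.2655 = 6 / 4.2655 ≃ 1.4066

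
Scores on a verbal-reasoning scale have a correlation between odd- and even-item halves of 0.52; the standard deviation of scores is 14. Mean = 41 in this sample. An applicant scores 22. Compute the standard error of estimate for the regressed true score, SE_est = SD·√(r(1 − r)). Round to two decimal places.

6.51

Full-length reliability (Spearman-Brown) = 2(0.52)/(1+0.52) ≈ 0.684
SE_est = SD · √(r(1 − r)) = 14.000 · √0.216 ≈ 14.000 · 0.465 ≈ 6.508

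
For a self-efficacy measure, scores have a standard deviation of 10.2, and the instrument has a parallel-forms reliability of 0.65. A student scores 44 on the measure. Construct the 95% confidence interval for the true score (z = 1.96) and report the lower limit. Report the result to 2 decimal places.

The standard error of measurement is 10.200×√(1 − 0.650) ≈ 10.200×0.592 ≈ 6.034.
Half-width = 1.96×6.034 ≈ 11.827
Lower limit = 44 − 11.827 ≈ 32.173

32.17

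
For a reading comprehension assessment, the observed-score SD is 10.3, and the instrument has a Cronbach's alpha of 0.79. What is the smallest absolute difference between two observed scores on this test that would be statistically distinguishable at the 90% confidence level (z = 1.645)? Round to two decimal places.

10.98

SEM = 10.3000 * √(1 − 0.7900) = 10.3000 * √0.2100 ≃ 10.3000 * 0.4583 ≃ 4.7201
SE_diff = SEM * √2 ≃ 4.7201 * 1.4142 ≃ 6.6752
Smallest detectable difference = 1.645*6.6752 ≃ 10.9806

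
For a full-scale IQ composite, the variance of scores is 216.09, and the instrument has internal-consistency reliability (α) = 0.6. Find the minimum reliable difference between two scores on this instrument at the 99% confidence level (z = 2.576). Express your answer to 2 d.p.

33.87

SD = √216.09 = 14.7000
The standard error of measurement is 14.7000*√(1 − 0.6000) ≈ 14.7000*0.6325 ≈ 9.2971.
SE_diff = √2 * SEM ≈ 13.1481
Minimum reliable difference = 2.576 * SE_diff ≈ 2.576 * 13.1481 ≈ 33.8695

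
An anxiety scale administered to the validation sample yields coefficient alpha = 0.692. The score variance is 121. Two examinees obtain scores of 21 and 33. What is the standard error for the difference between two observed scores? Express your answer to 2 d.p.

SD = √121 ≃ 11.0000
SEM = 11.0000×√(1 − 0.6920) ≃ 6.1048
SE_diff = √2 × SEM ≃ 8.6334

8.63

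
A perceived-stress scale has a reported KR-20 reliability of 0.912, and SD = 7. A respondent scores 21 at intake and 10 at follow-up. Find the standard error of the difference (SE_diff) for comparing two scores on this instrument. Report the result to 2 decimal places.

2.94

SEM = 7.000 * √(1 − 0.912) = 7.000 * √0.088 ≈ 7.000 * 0.297 ≈ 2.077
Standard error of the difference = 2.077·√2 ≈ 2.937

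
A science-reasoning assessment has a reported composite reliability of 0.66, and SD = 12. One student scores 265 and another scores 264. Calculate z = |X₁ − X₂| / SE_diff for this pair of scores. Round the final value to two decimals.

SEM = 12.0000×√(1 − 0.6600) ≈ 6.9971
Standard error of the difference = 6.9971·√2 ≈ 9.8955
z = 1 / 9.8955 ≈ 0.1011

0.10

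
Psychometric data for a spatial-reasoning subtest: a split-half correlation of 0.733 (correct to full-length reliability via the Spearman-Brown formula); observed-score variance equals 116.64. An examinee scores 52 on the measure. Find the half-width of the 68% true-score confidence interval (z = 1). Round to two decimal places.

4.24

SD = √116.64 ≃ 10.80000
r_full = 2·0.733 / (1 + 0.733) ≃ 0.84593
SEM = 10.80000 * √(1 − 0.84593) = 10.80000 * √0.15407 ≃ 10.80000 * 0.39252 ≃ 4.23916
Half-width = 1*4.23916 ≃ 4.23916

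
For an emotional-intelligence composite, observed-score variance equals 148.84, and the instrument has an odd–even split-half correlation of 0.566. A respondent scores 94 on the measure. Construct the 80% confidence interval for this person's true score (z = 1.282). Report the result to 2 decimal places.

SD = √148.84 ≃ 12.20000
Full-length reliability (Spearman-Brown) = 2(0.566)/(1+0.566) ≃ 0.72286
SEM = 12.20000·√(1 − 0.72286) ≃ 6.42257
Half-width = 1.282·6.42257 ≃ 8.23373
CI = 94 ± 8.23373 → [85.76627, 102.23373]

[85.77, 102.23]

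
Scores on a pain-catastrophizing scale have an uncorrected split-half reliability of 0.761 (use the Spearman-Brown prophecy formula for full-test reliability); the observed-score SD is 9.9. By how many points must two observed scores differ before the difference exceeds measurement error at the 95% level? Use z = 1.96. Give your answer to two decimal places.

Spearman-Brown: r = 2(0.761) / (1 + 0.761) = 1.5220 / 1.7610 ≈ 0.8643
The standard error of measurement is 9.9000·√(1 − 0.8643) ≈ 9.9000·0.3684 ≈ 3.6472.
SE_diff = √2 · SEM ≈ 5.1579
Smallest detectable difference = 1.96·5.1579 ≈ 10.1094

10.11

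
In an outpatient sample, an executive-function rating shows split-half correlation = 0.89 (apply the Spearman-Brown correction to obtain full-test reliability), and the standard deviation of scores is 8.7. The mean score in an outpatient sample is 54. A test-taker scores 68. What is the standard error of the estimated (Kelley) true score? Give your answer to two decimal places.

r_full = 2·0.89 / (1 + 0.89) ≈ 0.942
SE_est = 8.700·√[r(1 − r)] ≈ 2.037

2.04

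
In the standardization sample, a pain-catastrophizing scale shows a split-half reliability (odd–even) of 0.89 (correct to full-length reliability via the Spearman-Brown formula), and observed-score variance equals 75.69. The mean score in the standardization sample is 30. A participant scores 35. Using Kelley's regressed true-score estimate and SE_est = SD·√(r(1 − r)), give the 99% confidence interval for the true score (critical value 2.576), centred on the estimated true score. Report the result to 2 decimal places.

[29.46, 39.96]

σ = 75.69^(1/2) = 8.700
Spearman-Brown: r = 2(0.89) / (1 + 0.89) = 1.780 / 1.890 ≈ 0.942
Estimated true score = 0.942×35 + (1 − 0.942)×30 ≈ 34.709
SE_est = SD × √(r(1 − r)) = 8.700 × √0.055 ≈ 8.700 × 0.234 ≈ 2.037
CI = 34.709 ± 2.576 × 2.037 → [29.462, 39.956]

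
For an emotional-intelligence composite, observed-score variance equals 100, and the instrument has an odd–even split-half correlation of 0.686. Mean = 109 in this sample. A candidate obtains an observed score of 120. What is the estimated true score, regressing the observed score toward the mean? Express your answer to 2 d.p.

117.95

Full-length reliability (Spearman-Brown) = 2(0.686)/(1+0.686) ≈ 0.8138
T̂ = 0.8138(120) + 0.1862(109) ≈ 117.9514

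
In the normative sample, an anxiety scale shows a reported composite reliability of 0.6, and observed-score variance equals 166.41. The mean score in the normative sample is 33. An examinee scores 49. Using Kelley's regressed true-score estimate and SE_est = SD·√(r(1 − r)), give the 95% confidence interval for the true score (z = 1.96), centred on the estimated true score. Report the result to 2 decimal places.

SD = √166.41 = 12.9000
Estimated true score = 0.6000*49 + (1 − 0.6000)*33 ≈ 42.6000
SE_est = SD * √(r(1 − r)) = 12.9000 * √0.2400 ≈ 12.9000 * 0.4899 ≈ 6.3197
95% CI: 42.6000 ± 12.3866 ≈ (30.2134, 54.9866)

[30.21, 54.99]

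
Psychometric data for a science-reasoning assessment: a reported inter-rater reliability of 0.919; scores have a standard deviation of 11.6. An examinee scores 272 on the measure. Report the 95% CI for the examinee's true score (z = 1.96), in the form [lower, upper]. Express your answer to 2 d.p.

SEM = 11.600×√(1 − 0.919) ≈ 3.301
1.96 × SEM ≈ 6.471
CI = 272 ± 6.471 → [265.529, 278.471]

[265.53, 278.47]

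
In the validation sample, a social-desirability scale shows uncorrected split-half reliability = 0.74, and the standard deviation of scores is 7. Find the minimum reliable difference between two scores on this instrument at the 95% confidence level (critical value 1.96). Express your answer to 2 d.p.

7.50

Full-length reliability (Spearman-Brown) = 2(0.74)/(1+0.74) ≈ 0.85057
SEM = 7.00000 × √(1 − 0.85057) = 7.00000 × √0.14943 ≈ 7.00000 × 0.38656 ≈ 2.70589
Standard error of the difference = 2.70589·√2 ≈ 3.82671
Smallest detectable difference = 1.96×3.82671 ≈ 7.50034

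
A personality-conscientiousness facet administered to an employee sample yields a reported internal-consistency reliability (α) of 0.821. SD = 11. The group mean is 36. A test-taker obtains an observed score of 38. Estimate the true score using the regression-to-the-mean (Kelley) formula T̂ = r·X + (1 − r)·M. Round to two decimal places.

T̂ = r·X + (1 − r)·M = 0.821*38 + 0.179*36 = 31.198 + 6.444 ≈ 37.642

37.64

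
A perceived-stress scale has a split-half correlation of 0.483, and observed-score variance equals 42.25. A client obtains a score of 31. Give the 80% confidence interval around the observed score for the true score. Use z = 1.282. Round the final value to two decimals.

SD = √42.25 ≈ 6.500
Spearman-Brown: r = 2(0.483) / (1 + 0.483) = 0.966 / 1.483 ≈ 0.651
SEM = 6.500 × √(1 − 0.651) = 6.500 × √0.349 ≈ 6.500 × 0.590 ≈ 3.838
Half-width = 1.282×3.838 ≈ 4.920
80% CI: 31 ± 4.920 = [26.080, 35.920]

[26.08, 35.92]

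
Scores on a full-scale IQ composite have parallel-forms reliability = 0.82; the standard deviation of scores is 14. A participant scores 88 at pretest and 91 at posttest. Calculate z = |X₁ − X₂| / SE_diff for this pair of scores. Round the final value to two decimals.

SEM = 14.0000 × √(1 − 0.8200) = 14.0000 × √0.1800 ≈ 14.0000 × 0.4243 ≈ 5.9397
SE_diff = √2 × SEM ≈ 8.4000
z = 3 / 8.4000 ≈ 0.3571

0.36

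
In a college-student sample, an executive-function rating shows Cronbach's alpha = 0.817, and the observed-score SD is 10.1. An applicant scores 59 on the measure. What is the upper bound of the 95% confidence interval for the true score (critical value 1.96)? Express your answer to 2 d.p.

The standard error of measurement is 10.10000·√(1 − 0.81700) ≈ 10.10000·0.42778 ≈ 4.32063.
1.96 · SEM ≈ 8.46843
Upper limit = 59 + 8.46843 ≈ 67.46843

67.47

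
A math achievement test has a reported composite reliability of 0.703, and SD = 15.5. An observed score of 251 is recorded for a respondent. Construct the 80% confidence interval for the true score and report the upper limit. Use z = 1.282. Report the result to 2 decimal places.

261.83

SEM = 15.50000 × √(1 − 0.70300) = 15.50000 × √0.29700 ≃ 15.50000 × 0.54498 ≃ 8.44714
Margin = 1.282 × 8.44714 ≃ 10.82924
Upper limit = 251 + 10.82924 ≃ 261.82924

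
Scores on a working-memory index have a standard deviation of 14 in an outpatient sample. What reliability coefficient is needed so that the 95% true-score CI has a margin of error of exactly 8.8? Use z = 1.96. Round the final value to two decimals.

Required SEM = 8.8 / 1.96 ≈ 4.4898
r = 1 − (4.4898/14)² ≈ 1 − 0.1028 ≈ 0.8972

0.90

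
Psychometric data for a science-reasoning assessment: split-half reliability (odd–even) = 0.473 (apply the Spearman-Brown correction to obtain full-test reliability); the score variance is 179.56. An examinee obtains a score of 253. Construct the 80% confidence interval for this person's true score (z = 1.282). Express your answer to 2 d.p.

SD = √179.56 = 13.4000
Full-length reliability (Spearman-Brown) = 2(0.473)/(1+0.473) ≃ 0.6422
SEM = 13.4000 × √(1 − 0.6422) = 13.4000 × √0.3578 ≃ 13.4000 × 0.5981 ≃ 8.0151
1.282 × SEM ≃ 10.2754
CI = 253 ± 10.2754 → [242.7246, 263.2754]

[242.72, 263.28]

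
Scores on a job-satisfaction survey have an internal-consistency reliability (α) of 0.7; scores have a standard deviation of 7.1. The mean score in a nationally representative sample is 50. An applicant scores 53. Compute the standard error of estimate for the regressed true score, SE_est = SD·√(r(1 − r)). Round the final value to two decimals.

3.25

SE_est = 7.1000×√(0.7000×0.3000) ≈ 3.2536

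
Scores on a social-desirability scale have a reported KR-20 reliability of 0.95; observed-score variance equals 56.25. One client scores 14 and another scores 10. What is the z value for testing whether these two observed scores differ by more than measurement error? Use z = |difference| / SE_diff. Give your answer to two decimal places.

σ = 56.25^(1/2) = 7.50000
SEM = 7.50000 · √(1 − 0.95000) = 7.50000 · √0.05000 ≈ 7.50000 · 0.22361 ≈ 1.67705
SE_diff = SEM · √2 ≈ 1.67705 · 1.41421 ≈ 2.37171
z = |14 − 10| / 2.37171 = 4 / 2.37171 ≈ 1.68655

1.69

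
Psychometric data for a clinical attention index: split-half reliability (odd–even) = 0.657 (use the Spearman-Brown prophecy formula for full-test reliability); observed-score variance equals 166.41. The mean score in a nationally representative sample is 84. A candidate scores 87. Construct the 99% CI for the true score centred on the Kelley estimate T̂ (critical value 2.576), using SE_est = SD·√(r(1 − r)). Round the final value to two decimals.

[72.92, 99.84]

SD = √166.41 ≈ 12.9000
Spearman-Brown: r = 2(0.657) / (1 + 0.657) = 1.3140 / 1.6570 ≈ 0.7930
T̂ = r·X + (1 − r)·M = 0.7930×87 + 0.2070×84 ≈ 68.9909 + 17.3881 ≈ 86.3790
SE_est = 12.9000×√(0.7930×0.2070) ≈ 5.2265
99% CI: 86.3790 ± 13.4635 ≈ (72.9155, 99.8425)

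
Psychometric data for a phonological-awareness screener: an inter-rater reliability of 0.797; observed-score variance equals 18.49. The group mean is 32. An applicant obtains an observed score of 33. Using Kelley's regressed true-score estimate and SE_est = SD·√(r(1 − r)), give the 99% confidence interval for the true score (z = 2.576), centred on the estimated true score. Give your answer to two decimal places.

SD = √18.49 ≈ 4.300
Estimated true score = 0.797·33 + (1 − 0.797)·32 ≈ 32.797
SE_est = SD · √(r(1 − r)) = 4.300 · √0.162 ≈ 4.300 · 0.402 ≈ 1.730
CI = 32.797 ± 2.576 · 1.730 → [28.342, 37.252]

[28.34, 37.25]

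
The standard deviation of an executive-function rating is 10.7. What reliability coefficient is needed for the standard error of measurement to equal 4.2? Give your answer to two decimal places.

0.85

Required reliability = 1 − (SEM/SD)² = 1 − 0.1541 ≃ 0.8459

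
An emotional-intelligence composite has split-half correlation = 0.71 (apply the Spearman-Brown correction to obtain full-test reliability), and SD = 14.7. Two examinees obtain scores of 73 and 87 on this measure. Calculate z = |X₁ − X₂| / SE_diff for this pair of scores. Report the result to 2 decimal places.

Spearman-Brown: r = 2(0.71) / (1 + 0.71) = 1.4200 / 1.7100 ≈ 0.8304
SEM = 14.7000 × √(1 − 0.8304) = 14.7000 × √0.1696 ≈ 14.7000 × 0.4118 ≈ 6.0537
SE_diff = √2 × SEM ≈ 8.5612
z = 14 / 8.5612 ≈ 1.6353

1.64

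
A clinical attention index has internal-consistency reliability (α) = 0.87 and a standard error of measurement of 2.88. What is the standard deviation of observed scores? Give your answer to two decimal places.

σ = SEM·(1 − r)^(−1/2) ≈ 2.88*2.7735 ≈ 7.9877

7.99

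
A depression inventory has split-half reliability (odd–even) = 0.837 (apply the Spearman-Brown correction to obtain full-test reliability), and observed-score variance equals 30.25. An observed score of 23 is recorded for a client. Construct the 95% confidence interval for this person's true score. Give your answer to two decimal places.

SD = √30.25 = 5.5000
r_full = 2·0.837 / (1 + 0.837) ≈ 0.9113
SEM = 5.5000 · √(1 − 0.9113) = 5.5000 · √0.0887 ≈ 5.5000 · 0.2979 ≈ 1.6383
Half-width = 1.96·1.6383 ≈ 3.2111
95% CI: 23 ± 3.2111 = [19.7889, 26.2111]

[19.79, 26.21]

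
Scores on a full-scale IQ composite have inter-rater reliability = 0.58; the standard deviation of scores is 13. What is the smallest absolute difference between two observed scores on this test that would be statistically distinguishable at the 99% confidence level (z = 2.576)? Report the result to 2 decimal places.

30.69

The standard error of measurement is 13.00000·√(1 − 0.58000) ≈ 13.00000·0.64807 ≈ 8.42496.
Standard error of the difference = 8.42496·√2 ≈ 11.91470
Smallest detectable difference = 2.576·11.91470 ≈ 30.69226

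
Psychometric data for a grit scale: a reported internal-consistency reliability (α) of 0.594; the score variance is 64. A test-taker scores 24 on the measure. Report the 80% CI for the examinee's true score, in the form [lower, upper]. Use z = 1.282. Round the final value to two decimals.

SD = √64 = 8.00000
SEM = 8.00000×√(1 − 0.59400) ≈ 5.09745
1.282 × SEM ≈ 6.53493
80% CI: 24 ± 6.53493 = [17.46507, 30.53493]

[17.47, 30.53]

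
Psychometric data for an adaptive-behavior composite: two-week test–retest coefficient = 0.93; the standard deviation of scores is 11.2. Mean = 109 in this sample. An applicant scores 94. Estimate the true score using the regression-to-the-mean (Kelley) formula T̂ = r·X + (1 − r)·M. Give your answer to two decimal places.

T̂ = r·X + (1 − r)·M = 0.93000×94 + 0.07000×109 = 87.42000 + 7.63000 ≃ 95.05000

95.05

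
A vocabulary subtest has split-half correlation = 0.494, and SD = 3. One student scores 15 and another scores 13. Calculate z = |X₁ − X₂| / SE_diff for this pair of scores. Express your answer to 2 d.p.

0.81

Full-length reliability (Spearman-Brown) = 2(0.494)/(1+0.494) ≈ 0.66131
SEM = 3.00000 * √(1 − 0.66131) = 3.00000 * √0.33869 ≈ 3.00000 * 0.58197 ≈ 1.74591
SE_diff = √2 * SEM ≈ 2.46909
z = 2 / 2.46909 ≈ 0.81002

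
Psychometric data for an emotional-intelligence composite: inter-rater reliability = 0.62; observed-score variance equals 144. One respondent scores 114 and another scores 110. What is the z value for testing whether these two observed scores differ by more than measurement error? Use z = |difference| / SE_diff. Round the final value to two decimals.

SD = √144 ≈ 12.0000
SEM = 12.0000*√(1 − 0.6200) ≈ 7.3973
Standard error of the difference = 7.3973·√2 ≈ 10.4614
z = |114 − 110| / 10.4614 = 4 / 10.4614 ≈ 0.3824

0.38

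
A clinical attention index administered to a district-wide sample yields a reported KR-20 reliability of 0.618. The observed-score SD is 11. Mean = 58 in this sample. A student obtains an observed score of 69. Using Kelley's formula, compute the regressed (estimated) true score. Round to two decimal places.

64.80

Estimated true score = 0.618×69 + (1 − 0.618)×58 ≈ 64.798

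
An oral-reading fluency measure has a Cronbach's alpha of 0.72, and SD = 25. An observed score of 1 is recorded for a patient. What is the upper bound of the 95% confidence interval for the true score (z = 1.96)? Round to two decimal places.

SEM = 25.000 · √(1 − 0.720) = 25.000 · √0.280 ≈ 25.000 · 0.529 ≈ 13.229
Margin = 1.96 · 13.229 ≈ 25.928
Upper bound: 1 + 25.928 = 26.928

26.93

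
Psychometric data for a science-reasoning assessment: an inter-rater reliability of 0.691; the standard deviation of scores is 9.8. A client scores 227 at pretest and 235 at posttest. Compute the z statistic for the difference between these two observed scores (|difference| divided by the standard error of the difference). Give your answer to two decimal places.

SEM = 9.8000 × √(1 − 0.6910) = 9.8000 × √0.3090 ≈ 9.8000 × 0.5559 ≈ 5.4476
SE_diff = √2 × SEM ≈ 7.7041
z = |227 − 235| / 7.7041 = 8 / 7.7041 ≈ 1.0384

1.04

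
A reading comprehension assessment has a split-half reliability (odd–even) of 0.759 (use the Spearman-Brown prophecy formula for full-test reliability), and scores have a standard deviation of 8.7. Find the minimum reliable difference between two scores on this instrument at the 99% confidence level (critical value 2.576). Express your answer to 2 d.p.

r_full = 2·0.759 / (1 + 0.759) ≈ 0.863
The standard error of measurement is 8.700×√(1 − 0.863) ≈ 8.700×0.370 ≈ 3.220.
Standard error of the difference = 3.220·√2 ≈ 4.554
Minimum reliable difference = 2.576 × SE_diff ≈ 2.576 × 4.554 ≈ 11.732

11.73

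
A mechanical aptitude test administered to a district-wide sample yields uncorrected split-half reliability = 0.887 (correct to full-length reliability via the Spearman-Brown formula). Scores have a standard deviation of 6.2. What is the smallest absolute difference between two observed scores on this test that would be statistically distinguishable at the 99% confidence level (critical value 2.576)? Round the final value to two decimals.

Spearman-Brown: r = 2(0.887) / (1 + 0.887) = 1.77400 / 1.88700 ≃ 0.94012
SEM = 6.20000·√(1 − 0.94012) ≃ 1.51721
SE_diff = √2 · SEM ≃ 2.14566
Smallest detectable difference = 2.576·2.14566 ≃ 5.52721

5.53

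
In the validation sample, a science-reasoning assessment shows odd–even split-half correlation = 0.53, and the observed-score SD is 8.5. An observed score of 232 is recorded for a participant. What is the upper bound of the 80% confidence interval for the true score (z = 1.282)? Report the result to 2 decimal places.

r_full = 2·0.53 / (1 + 0.53) ≈ 0.693
SEM = 8.500×√(1 − 0.693) ≈ 4.711
Half-width = 1.282×4.711 ≈ 6.040
Upper bound: 232 + 6.040 = 238.040

238.04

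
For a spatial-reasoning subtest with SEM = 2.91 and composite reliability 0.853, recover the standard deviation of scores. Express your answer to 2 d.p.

SD = 2.91 / √(1 − 0.853) ≈ 7.590

7.59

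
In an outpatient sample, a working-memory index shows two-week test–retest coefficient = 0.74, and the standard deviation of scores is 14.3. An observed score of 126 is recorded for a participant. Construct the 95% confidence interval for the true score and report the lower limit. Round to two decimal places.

SEM = 14.300 * √(1 − 0.740) = 14.300 * √0.260 ≈ 14.300 * 0.510 ≈ 7.292
Margin = 1.96 * 7.292 ≈ 14.292
Lower limit = 126 − 14.292 ≈ 111.708

111.71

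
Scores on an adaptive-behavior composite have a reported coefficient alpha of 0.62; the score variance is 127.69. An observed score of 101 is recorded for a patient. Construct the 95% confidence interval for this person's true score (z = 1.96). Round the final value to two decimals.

σ = 127.69^(1/2) = 11.3000
The standard error of measurement is 11.3000×√(1 − 0.6200) ≈ 11.3000×0.6164 ≈ 6.9658.
Half-width = 1.96×6.9658 ≈ 13.6529
Interval: (87.3471, 114.6529)

[87.35, 114.65]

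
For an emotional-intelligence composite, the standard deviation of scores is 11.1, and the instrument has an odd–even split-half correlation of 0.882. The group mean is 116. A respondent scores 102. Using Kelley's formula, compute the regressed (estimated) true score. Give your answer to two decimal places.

102.88

Spearman-Brown: r = 2(0.882) / (1 + 0.882) = 1.7640 / 1.8820 ≈ 0.9373
T̂ = r·X + (1 − r)·M = 0.9373·102 + 0.0627·116 ≈ 95.6047 + 7.2731 ≈ 102.8778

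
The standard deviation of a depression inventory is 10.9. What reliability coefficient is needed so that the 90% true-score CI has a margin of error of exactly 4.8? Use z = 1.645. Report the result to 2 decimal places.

Required SEM = 4.8 / 1.645 ≈ 2.918
Required reliability = 1 − (SEM/SD)² = 1 − 0.072 ≈ 0.928

0.93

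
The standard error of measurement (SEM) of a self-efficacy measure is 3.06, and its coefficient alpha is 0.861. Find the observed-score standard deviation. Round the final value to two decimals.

8.21

σ = SEM·(1 − r)^(−1/2) ≈ 3.06×2.6822 ≈ 8.2076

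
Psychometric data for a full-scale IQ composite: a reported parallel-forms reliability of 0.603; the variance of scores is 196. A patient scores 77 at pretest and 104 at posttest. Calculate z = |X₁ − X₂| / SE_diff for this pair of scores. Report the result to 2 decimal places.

σ = 196^(1/2) = 14.000
The standard error of measurement is 14.000*√(1 − 0.603) ≈ 14.000*0.630 ≈ 8.821.
SE_diff = SEM * √2 ≈ 8.821 * 1.414 ≈ 12.475
z = 27 / 12.475 ≈ 2.164

2.16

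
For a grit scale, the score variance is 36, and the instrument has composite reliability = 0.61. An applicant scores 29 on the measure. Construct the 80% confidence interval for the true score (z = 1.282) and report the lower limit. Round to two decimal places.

24.20

σ = 36^(1/2) = 6.000
SEM = 6.000 · √(1 − 0.610) = 6.000 · √0.390 ≈ 6.000 · 0.624 ≈ 3.747
Margin = 1.282 · 3.747 ≈ 4.804
Lower bound: 29 − 4.804 = 24.196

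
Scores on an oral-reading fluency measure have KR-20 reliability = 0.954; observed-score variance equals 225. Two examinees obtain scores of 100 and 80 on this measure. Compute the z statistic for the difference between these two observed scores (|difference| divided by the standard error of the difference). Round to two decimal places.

SD = √225 = 15.00000
SEM = 15.00000 × √(1 − 0.95400) = 15.00000 × √0.04600 ≃ 15.00000 × 0.21448 ≃ 3.21714
SE_diff = SEM × √2 ≃ 3.21714 × 1.41421 ≃ 4.54973
z = |100 − 80| / 4.54973 = 20 / 4.54973 ≃ 4.39587

4.40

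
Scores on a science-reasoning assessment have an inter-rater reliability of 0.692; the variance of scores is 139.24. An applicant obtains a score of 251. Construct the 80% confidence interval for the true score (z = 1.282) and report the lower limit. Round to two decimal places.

σ = 139.24^(1/2) = 11.80000
SEM = 11.80000 · √(1 − 0.69200) = 11.80000 · √0.30800 ≈ 11.80000 · 0.55498 ≈ 6.54873
1.282 · SEM ≈ 8.39548
Lower limit = 251 − 8.39548 ≈ 242.60452

242.60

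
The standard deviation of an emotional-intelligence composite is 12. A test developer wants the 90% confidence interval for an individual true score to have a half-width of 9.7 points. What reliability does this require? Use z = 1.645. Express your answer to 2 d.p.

0.76

SEM needed = half-width / z = 9.7/1.645 ≃ 5.897
Required reliability = 1 − (SEM/SD)² = 1 − 0.241 ≃ 0.759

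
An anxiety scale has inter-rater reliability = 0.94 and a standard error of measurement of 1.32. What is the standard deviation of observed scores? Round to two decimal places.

SD = 1.32 / √(1 − 0.94) ≈ 5.38888

5.39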